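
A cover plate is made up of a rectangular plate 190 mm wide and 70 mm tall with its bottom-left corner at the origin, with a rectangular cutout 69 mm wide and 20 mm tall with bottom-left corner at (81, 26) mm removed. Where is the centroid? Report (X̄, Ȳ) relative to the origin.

X̄ = 92.63 mm, Ȳ = 34.88 mm

plate: A = 190 × 70 = 13300.00, centroid at (95.00, 35.00).
hole: A = −(69 × 20) = -1380.00, centroid at (115.50, 36.00).
ΣA = 11920.00 mm², ΣAX̄ = 1104110.00 mm³, ΣAȲ = 415820.00 mm³.
X̄ = 1104110.00/11920.00 = 92.63 mm; Ȳ = 415820.00/11920.00 = 34.88 mm.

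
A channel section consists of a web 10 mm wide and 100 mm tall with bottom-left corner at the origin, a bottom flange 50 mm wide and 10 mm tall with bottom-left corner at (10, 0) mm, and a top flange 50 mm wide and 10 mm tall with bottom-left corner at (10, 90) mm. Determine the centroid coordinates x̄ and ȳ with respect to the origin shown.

x̄ = 20.00 mm, ȳ = 50.00 mm

Part | A | x̄ᵢ | ȳᵢ | A·x̄ᵢ | A·ȳᵢ
web | 1000.00 | 5.00 | 50.00 | 5000.00 | 50000.00
bottom flange | 500.00 | 35.00 | 5.00 | 17500.00 | 2500.00
top flange | 500.00 | 35.00 | 95.00 | 17500.00 | 47500.00
Σ | 2000.00 |  |  | 40000.00 | 100000.00
x̄ = 40000.00 / 2000.00 = 20.00 mm
ȳ = 100000.00 / 2000.00 = 50.00 mm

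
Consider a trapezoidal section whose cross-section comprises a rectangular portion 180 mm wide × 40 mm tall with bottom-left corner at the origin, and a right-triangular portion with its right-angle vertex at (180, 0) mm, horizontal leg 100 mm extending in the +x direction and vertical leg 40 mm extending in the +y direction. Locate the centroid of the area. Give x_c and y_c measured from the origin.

x_c = 116.81 mm, y_c = 18.55 mm

Part | A | x̄ᵢ | ȳᵢ | A·x̄ᵢ | A·ȳᵢ
rectangular portion | 7200.00 | 90.00 | 20.00 | 648000.00 | 144000.00
triangular portion | 2000.00 | 213.33 | 13.33 | 426666.67 | 26666.67
Σ | 9200.00 |  |  | 1074666.67 | 170666.67
x_c = 1074666.67 / 9200.00 = 116.81 mm
y_c = 170666.67 / 9200.00 = 18.55 mm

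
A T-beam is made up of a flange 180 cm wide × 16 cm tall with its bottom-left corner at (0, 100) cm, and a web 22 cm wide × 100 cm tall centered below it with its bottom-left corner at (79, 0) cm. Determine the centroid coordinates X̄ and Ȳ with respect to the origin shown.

X̄ = 90.00 cm, Ȳ = 82.88 cm

web: A = 22 × 100 = 2200.00, centroid at (90.00, 50.00).
flange: A = 180 × 16 = 2880.00, centroid at (90.00, 108.00).
ΣA = 5080.00 cm², ΣAX̄ = 457200.00 cm³, ΣAȲ = 421040.00 cm³.
X̄ = 457200.00/5080.00 = 90.00 cm; Ȳ = 421040.00/5080.00 = 82.88 cm.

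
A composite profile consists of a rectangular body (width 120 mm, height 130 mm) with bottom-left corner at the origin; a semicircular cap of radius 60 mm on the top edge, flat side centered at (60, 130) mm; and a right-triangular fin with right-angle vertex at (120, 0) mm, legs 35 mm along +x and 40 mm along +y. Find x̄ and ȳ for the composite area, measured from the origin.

x̄ = 62.28 mm, ȳ = 86.65 mm

Part | A | x̄ᵢ | ȳᵢ | A·x̄ᵢ | A·ȳᵢ
rectangular body | 15600.00 | 60.00 | 65.00 | 936000.00 | 1014000.00
semicircular top | 5654.87 | 60.00 | 155.46 | 339292.01 | 879132.68
triangular fin | 700.00 | 131.67 | 13.33 | 92166.67 | 9333.33
Σ | 21954.87 |  |  | 1367458.67 | 1902466.01
x̄ = 1367458.67 / 21954.87 = 62.28 mm
ȳ = 1902466.01 / 21954.87 = 86.65 mm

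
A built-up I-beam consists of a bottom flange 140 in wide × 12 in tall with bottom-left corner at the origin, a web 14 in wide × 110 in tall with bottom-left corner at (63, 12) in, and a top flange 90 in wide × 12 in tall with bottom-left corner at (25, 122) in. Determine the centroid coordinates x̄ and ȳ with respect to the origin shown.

bottom flange: A = 140 × 12 = 1680.00, centroid at (70.00, 6.00).
web: A = 14 × 110 = 1540.00, centroid at (70.00, 67.00).
top flange: A = 90 × 12 = 1080.00, centroid at (70.00, 128.00).
ΣA = 4300.00 in²
ΣAx̄ = (1680.00)(70.00) + (1540.00)(70.00) + (1080.00)(70.00) = 301000.00 in³
ΣAȳ = (1680.00)(6.00) + (1540.00)(67.00) + (1080.00)(128.00) = 251500.00 in³
x̄ = 301000.00 / 4300.00 = 70.00 in
ȳ = 251500.00 / 4300.00 = 58.49 in

x̄ = 70.00 in, ȳ = 58.49 in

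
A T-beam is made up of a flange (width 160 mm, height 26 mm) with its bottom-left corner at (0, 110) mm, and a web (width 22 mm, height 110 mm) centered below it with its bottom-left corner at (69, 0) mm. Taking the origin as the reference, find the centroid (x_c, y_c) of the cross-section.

web: A = 22 × 110 = 2420.00, centroid at (80.00, 55.00).
flange: A = 160 × 26 = 4160.00, centroid at (80.00, 123.00).
ΣA = 6580.00 mm²
ΣAx_c = (2420.00)(80.00) + (4160.00)(80.00) = 526400.00 mm³
ΣAy_c = (2420.00)(55.00) + (4160.00)(123.00) = 644780.00 mm³
x_c = 526400.00 / 6580.00 = 80.00 mm
y_c = 644780.00 / 6580.00 = 97.99 mm

x_c = 80.00 mm, y_c = 97.99 mm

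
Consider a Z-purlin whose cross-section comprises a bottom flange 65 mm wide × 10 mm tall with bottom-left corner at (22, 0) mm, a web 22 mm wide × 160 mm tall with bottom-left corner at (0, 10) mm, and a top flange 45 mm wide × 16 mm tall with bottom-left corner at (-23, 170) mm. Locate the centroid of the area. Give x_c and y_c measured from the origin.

Part | A | x̄ᵢ | ȳᵢ | A·x̄ᵢ | A·ȳᵢ
bottom flange | 650.00 | 54.50 | 5.00 | 35425.00 | 3250.00
web | 3520.00 | 11.00 | 90.00 | 38720.00 | 316800.00
top flange | 720.00 | -0.50 | 178.00 | -360.00 | 128160.00
Σ | 4890.00 |  |  | 73785.00 | 448210.00
x_c = 73785.00 / 4890.00 = 15.09 mm
y_c = 448210.00 / 4890.00 = 91.66 mm

x_c = 15.09 mm, y_c = 91.66 mm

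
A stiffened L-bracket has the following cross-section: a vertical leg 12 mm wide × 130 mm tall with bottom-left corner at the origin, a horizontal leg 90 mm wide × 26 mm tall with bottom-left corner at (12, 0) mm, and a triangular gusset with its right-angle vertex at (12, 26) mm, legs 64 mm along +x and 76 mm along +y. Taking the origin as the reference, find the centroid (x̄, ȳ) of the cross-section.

vertical leg: A = 12 × 130 = 1560.00, centroid at (6.00, 65.00).
horizontal leg: A = 90 × 26 = 2340.00, centroid at (57.00, 13.00).
gusset: A = ½·64·76 = 2432.00, centroid at (33.33, 51.33).
ΣA = 6332.00 mm², ΣAx̄ = 223806.67 mm³, ΣAȳ = 256662.67 mm³.
x̄ = 223806.67/6332.00 = 35.35 mm; ȳ = 256662.67/6332.00 = 40.53 mm.

x̄ = 35.35 mm, ȳ = 40.53 mm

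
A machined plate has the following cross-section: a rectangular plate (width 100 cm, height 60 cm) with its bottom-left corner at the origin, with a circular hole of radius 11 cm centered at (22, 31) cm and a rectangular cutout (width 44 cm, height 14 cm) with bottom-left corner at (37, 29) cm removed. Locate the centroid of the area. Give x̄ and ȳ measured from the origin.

plate: A = 100 × 60 = 6000.00, centroid at (50.00, 30.00).
hole 1: A = −π·11² = -380.13, centroid at (22.00, 31.00).
hole 2: A = −(44 × 14) = -616.00, centroid at (59.00, 36.00).
ΣA = 5003.87 cm², ΣAx̄ = 255293.08 cm³, ΣAȳ = 146039.89 cm³.
x̄ = 255293.08/5003.87 = 51.02 cm; ȳ = 146039.89/5003.87 = 29.19 cm.

x̄ = 51.02 cm, ȳ = 29.19 cm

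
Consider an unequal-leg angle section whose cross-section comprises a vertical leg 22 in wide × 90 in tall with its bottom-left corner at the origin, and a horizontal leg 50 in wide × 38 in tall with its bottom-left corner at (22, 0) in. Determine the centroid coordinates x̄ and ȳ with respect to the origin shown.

x̄ = 28.63 in, ȳ = 32.27 in

vertical leg: A = 22 × 90 = 1980.00, centroid at (11.00, 45.00).
horizontal leg: A = 50 × 38 = 1900.00, centroid at (47.00, 19.00).
ΣA = 3880.00 in²
ΣAx̄ = (1980.00)(11.00) + (1900.00)(47.00) = 111080.00 in³
ΣAȳ = (1980.00)(45.00) + (1900.00)(19.00) = 125200.00 in³
x̄ = 111080.00 / 3880.00 = 28.63 in
ȳ = 125200.00 / 3880.00 = 32.27 in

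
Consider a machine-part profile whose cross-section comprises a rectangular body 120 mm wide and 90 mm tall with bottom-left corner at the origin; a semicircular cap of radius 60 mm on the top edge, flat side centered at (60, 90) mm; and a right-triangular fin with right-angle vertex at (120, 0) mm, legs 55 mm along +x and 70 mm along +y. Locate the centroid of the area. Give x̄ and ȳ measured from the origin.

x̄ = 68.20 mm, ȳ = 64.41 mm

rectangular body: A = 120 × 90 = 10800.00, centroid at (60.00, 45.00).
semicircular top: A = ½π·60² = 5654.87, centroid at (60.00, 115.46).
triangular fin: A = ½·55·70 = 1925.00, centroid at (138.33, 23.33).
ΣA = 18379.87 mm²
ΣAx̄ = (10800.00)(60.00) + (5654.87)(60.00) + (1925.00)(138.33) = 1253583.67 mm³
ΣAȳ = (10800.00)(45.00) + (5654.87)(115.46) + (1925.00)(23.33) = 1183854.68 mm³
x̄ = 1253583.67 / 18379.87 = 68.20 mm
ȳ = 1183854.68 / 18379.87 = 64.41 mm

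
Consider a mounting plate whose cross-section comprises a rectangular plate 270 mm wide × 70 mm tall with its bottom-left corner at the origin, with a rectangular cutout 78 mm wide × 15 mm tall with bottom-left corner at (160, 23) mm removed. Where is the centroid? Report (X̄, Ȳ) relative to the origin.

plate: A = 270 × 70 = 18900.00, centroid at (135.00, 35.00).
hole: A = −(78 × 15) = -1170.00, centroid at (199.00, 30.50).
ΣA = 17730.00 mm²
ΣAX̄ = (18900.00)(135.00) + (-1170.00)(199.00) = 2318670.00 mm³
ΣAȲ = (18900.00)(35.00) + (-1170.00)(30.50) = 625815.00 mm³
X̄ = 2318670.00 / 17730.00 = 130.78 mm
Ȳ = 625815.00 / 17730.00 = 35.30 mm

X̄ = 130.78 mm, Ȳ = 35.30 mm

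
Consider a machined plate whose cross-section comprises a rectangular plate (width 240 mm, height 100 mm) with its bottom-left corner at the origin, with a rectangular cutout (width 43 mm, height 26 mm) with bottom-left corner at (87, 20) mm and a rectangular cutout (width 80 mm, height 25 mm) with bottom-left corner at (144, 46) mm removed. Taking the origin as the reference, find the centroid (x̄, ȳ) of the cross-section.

x̄ = 114.49 mm, ȳ = 50.10 mm

plate: A = 240 × 100 = 24000.00, centroid at (120.00, 50.00).
hole 1: A = −(43 × 26) = -1118.00, centroid at (108.50, 33.00).
hole 2: A = −(80 × 25) = -2000.00, centroid at (184.00, 58.50).
ΣA = 20882.00 mm²
ΣAx̄ = (24000.00)(120.00) + (-1118.00)(108.50) + (-2000.00)(184.00) = 2390697.00 mm³
ΣAȳ = (24000.00)(50.00) + (-1118.00)(33.00) + (-2000.00)(58.50) = 1046106.00 mm³
x̄ = 2390697.00 / 20882.00 = 114.49 mm
ȳ = 1046106.00 / 20882.00 = 50.10 mm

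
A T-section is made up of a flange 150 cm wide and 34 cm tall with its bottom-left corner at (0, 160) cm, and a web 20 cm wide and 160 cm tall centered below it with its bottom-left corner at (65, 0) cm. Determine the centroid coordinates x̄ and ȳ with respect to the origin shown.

Part | A | x̄ᵢ | ȳᵢ | A·x̄ᵢ | A·ȳᵢ
web | 3200.00 | 75.00 | 80.00 | 240000.00 | 256000.00
flange | 5100.00 | 75.00 | 177.00 | 382500.00 | 902700.00
Σ | 8300.00 |  |  | 622500.00 | 1158700.00
x̄ = 622500.00 / 8300.00 = 75.00 cm
ȳ = 1158700.00 / 8300.00 = 139.60 cm

x̄ = 75.00 cm, ȳ = 139.60 cm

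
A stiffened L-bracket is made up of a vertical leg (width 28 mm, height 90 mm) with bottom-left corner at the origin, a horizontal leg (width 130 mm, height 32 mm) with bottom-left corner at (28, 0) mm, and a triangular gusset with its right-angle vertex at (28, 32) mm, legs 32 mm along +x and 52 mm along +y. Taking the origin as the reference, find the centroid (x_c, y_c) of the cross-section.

x_c = 60.48 mm, y_c = 29.42 mm

vertical leg: A = 28 × 90 = 2520.00, centroid at (14.00, 45.00).
horizontal leg: A = 130 × 32 = 4160.00, centroid at (93.00, 16.00).
gusset: A = ½·32·52 = 832.00, centroid at (38.67, 49.33).
ΣA = 7512.00 mm²
ΣAx_c = (2520.00)(14.00) + (4160.00)(93.00) + (832.00)(38.67) = 454330.67 mm³
ΣAy_c = (2520.00)(45.00) + (4160.00)(16.00) + (832.00)(49.33) = 221005.33 mm³
x_c = 454330.67 / 7512.00 = 60.48 mm
y_c = 221005.33 / 7512.00 = 29.42 mm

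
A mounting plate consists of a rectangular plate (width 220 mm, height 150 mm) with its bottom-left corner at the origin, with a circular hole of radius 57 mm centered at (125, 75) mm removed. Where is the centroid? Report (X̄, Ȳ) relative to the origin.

plate: A = 220 × 150 = 33000.00, centroid at (110.00, 75.00).
hole: A = −π·57² = -10207.03, centroid at (125.00, 75.00).
ΣA = 22792.97 mm²
ΣAX̄ = (33000.00)(110.00) + (-10207.03)(125.00) = 2354120.68 mm³
ΣAȲ = (33000.00)(75.00) + (-10207.03)(75.00) = 1709472.41 mm³
X̄ = 2354120.68 / 22792.97 = 103.28 mm
Ȳ = 1709472.41 / 22792.97 = 75.00 mm

X̄ = 103.28 mm, Ȳ = 75.00 mm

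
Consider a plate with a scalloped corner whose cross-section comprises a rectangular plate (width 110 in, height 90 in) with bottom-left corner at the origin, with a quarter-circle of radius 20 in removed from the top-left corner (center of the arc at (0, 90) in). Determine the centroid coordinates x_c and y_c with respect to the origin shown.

plate: A = 110 × 90 = 9900.00, centroid at (55.00, 45.00).
removed quarter-circle: A = −¼π·20² = -314.16, centroid at (8.49, 81.51).
ΣA = 9585.84 in², ΣAx_c = 541833.33 in³, ΣAy_c = 419892.33 in³.
x_c = 541833.33/9585.84 = 56.52 in; y_c = 419892.33/9585.84 = 43.80 in.

x_c = 56.52 in, y_c = 43.80 in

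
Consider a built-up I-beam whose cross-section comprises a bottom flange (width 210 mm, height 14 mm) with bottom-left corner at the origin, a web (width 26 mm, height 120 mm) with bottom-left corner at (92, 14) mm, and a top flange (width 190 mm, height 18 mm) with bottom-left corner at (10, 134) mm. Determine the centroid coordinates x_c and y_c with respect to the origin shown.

x_c = 105.00 mm, y_c = 78.11 mm

bottom flange: A = 210 × 14 = 2940.00, centroid at (105.00, 7.00).
web: A = 26 × 120 = 3120.00, centroid at (105.00, 74.00).
top flange: A = 190 × 18 = 3420.00, centroid at (105.00, 143.00).
ΣA = 9480.00 mm²
ΣAx_c = (2940.00)(105.00) + (3120.00)(105.00) + (3420.00)(105.00) = 995400.00 mm³
ΣAy_c = (2940.00)(7.00) + (3120.00)(74.00) + (3420.00)(143.00) = 740520.00 mm³
x_c = 995400.00 / 9480.00 = 105.00 mm
y_c = 740520.00 / 9480.00 = 78.11 mm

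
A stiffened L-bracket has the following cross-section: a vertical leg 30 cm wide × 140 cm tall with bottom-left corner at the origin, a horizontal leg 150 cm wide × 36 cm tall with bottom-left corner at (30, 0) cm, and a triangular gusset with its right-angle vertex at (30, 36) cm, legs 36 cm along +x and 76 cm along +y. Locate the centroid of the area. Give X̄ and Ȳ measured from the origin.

X̄ = 62.68 cm, Ȳ = 43.32 cm

vertical leg: A = 30 × 140 = 4200.00, centroid at (15.00, 70.00).
horizontal leg: A = 150 × 36 = 5400.00, centroid at (105.00, 18.00).
gusset: A = ½·36·76 = 1368.00, centroid at (42.00, 61.33).
ΣA = 10968.00 cm²
ΣAX̄ = (4200.00)(15.00) + (5400.00)(105.00) + (1368.00)(42.00) = 687456.00 cm³
ΣAȲ = (4200.00)(70.00) + (5400.00)(18.00) + (1368.00)(61.33) = 475104.00 cm³
X̄ = 687456.00 / 10968.00 = 62.68 cm
Ȳ = 475104.00 / 10968.00 = 43.32 cm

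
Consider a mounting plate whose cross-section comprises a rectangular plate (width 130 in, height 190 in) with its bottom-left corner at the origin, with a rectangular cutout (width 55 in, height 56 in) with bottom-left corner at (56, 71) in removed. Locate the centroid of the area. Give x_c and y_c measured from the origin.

x_c = 62.36 in, y_c = 94.43 in

plate: A = 130 × 190 = 24700.00, centroid at (65.00, 95.00).
hole: A = −(55 × 56) = -3080.00, centroid at (83.50, 99.00).
ΣA = 21620.00 in²
ΣAx_c = (24700.00)(65.00) + (-3080.00)(83.50) = 1348320.00 in³
ΣAy_c = (24700.00)(95.00) + (-3080.00)(99.00) = 2041580.00 in³
x_c = 1348320.00 / 21620.00 = 62.36 in
y_c = 2041580.00 / 21620.00 = 94.43 in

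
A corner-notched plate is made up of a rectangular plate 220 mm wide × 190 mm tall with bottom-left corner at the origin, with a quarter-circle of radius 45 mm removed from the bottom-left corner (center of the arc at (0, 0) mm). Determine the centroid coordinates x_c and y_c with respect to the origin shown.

Part | A | x̄ᵢ | ȳᵢ | A·x̄ᵢ | A·ȳᵢ
plate | 41800.00 | 110.00 | 95.00 | 4598000.00 | 3971000.00
removed quarter-circle | -1590.43 | 19.10 | 19.10 | -30375.00 | -30375.00
Σ | 40209.57 |  |  | 4567625.00 | 3940625.00
x_c = 4567625.00 / 40209.57 = 113.60 mm
y_c = 3940625.00 / 40209.57 = 98.00 mm

x_c = 113.60 mm, y_c = 98.00 mm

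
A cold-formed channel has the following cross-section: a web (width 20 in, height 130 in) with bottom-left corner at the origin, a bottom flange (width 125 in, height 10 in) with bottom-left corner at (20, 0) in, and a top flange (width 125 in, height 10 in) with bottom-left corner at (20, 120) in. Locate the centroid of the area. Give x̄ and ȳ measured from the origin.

web: A = 20 × 130 = 2600.00, centroid at (10.00, 65.00).
bottom flange: A = 125 × 10 = 1250.00, centroid at (82.50, 5.00).
top flange: A = 125 × 10 = 1250.00, centroid at (82.50, 125.00).
ΣA = 5100.00 in², ΣAx̄ = 232250.00 in³, ΣAȳ = 331500.00 in³.
x̄ = 232250.00/5100.00 = 45.54 in; ȳ = 331500.00/5100.00 = 65.00 in.

x̄ = 45.54 in, ȳ = 65.00 in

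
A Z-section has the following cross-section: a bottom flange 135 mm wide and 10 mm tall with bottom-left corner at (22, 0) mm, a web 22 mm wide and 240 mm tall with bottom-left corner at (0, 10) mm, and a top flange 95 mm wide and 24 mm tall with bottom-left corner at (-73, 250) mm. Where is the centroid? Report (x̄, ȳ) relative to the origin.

bottom flange: A = 135 × 10 = 1350.00, centroid at (89.50, 5.00).
web: A = 22 × 240 = 5280.00, centroid at (11.00, 130.00).
top flange: A = 95 × 24 = 2280.00, centroid at (-25.50, 262.00).
ΣA = 8910.00 mm², ΣAx̄ = 120765.00 mm³, ΣAȳ = 1290510.00 mm³.
x̄ = 120765.00/8910.00 = 13.55 mm; ȳ = 1290510.00/8910.00 = 144.84 mm.

x̄ = 13.55 mm, ȳ = 144.84 mm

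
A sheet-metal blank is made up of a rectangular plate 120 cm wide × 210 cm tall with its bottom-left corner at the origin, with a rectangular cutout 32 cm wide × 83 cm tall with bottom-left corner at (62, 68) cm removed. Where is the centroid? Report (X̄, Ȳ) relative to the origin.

X̄ = 57.88 cm, Ȳ = 104.47 cm

plate: A = 120 × 210 = 25200.00, centroid at (60.00, 105.00).
hole: A = −(32 × 83) = -2656.00, centroid at (78.00, 109.50).
ΣA = 22544.00 cm², ΣAX̄ = 1304832.00 cm³, ΣAȲ = 2355168.00 cm³.
X̄ = 1304832.00/22544.00 = 57.88 cm; Ȳ = 2355168.00/22544.00 = 104.47 cm.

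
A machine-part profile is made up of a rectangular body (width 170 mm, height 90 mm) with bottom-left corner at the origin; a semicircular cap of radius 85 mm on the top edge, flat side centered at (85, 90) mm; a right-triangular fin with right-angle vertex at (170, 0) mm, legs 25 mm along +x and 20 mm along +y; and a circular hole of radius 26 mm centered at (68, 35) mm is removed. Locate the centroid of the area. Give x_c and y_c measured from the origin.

Part | A | x̄ᵢ | ȳᵢ | A·x̄ᵢ | A·ȳᵢ
rectangular body | 15300.00 | 85.00 | 45.00 | 1300500.00 | 688500.00
semicircular top | 11349.00 | 85.00 | 126.08 | 964665.29 | 1430826.98
triangular fin | 250.00 | 178.33 | 6.67 | 44583.33 | 1666.67
hole | -2123.72 | 68.00 | 35.00 | -144412.73 | -74330.08
Σ | 24775.29 |  |  | 2165335.90 | 2046663.56
x_c = 2165335.90 / 24775.29 = 87.40 mm
y_c = 2046663.56 / 24775.29 = 82.61 mm

x_c = 87.40 mm, y_c = 82.61 mm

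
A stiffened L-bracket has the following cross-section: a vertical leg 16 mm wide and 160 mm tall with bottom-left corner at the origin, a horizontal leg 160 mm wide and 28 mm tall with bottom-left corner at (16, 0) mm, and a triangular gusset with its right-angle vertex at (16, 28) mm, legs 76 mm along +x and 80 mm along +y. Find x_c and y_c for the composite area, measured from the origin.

x_c = 57.16 mm, y_c = 43.03 mm

Part | A | x̄ᵢ | ȳᵢ | A·x̄ᵢ | A·ȳᵢ
vertical leg | 2560.00 | 8.00 | 80.00 | 20480.00 | 204800.00
horizontal leg | 4480.00 | 96.00 | 14.00 | 430080.00 | 62720.00
gusset | 3040.00 | 41.33 | 54.67 | 125653.33 | 166186.67
Σ | 10080.00 |  |  | 576213.33 | 433706.67
x_c = 576213.33 / 10080.00 = 57.16 mm
y_c = 433706.67 / 10080.00 = 43.03 mm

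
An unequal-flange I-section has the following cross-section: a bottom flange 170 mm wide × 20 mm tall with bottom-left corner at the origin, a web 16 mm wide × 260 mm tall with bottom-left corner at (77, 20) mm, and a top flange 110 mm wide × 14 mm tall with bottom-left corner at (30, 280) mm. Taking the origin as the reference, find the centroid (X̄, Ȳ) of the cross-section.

bottom flange: A = 170 × 20 = 3400.00, centroid at (85.00, 10.00).
web: A = 16 × 260 = 4160.00, centroid at (85.00, 150.00).
top flange: A = 110 × 14 = 1540.00, centroid at (85.00, 287.00).
ΣA = 9100.00 mm², ΣAX̄ = 773500.00 mm³, ΣAȲ = 1099980.00 mm³.
X̄ = 773500.00/9100.00 = 85.00 mm; Ȳ = 1099980.00/9100.00 = 120.88 mm.

X̄ = 85.00 mm, Ȳ = 120.88 mm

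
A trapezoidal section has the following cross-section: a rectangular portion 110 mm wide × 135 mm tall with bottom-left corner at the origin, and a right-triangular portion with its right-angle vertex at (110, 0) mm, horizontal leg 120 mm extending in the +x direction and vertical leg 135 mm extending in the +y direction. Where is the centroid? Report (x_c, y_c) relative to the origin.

x_c = 88.53 mm, y_c = 59.56 mm

rectangular portion: A = 110 × 135 = 14850.00, centroid at (55.00, 67.50).
triangular portion: A = ½·120·135 = 8100.00, centroid at (150.00, 45.00).
ΣA = 22950.00 mm²
ΣAx_c = (14850.00)(55.00) + (8100.00)(150.00) = 2031750.00 mm³
ΣAy_c = (14850.00)(67.50) + (8100.00)(45.00) = 1366875.00 mm³
x_c = 2031750.00 / 22950.00 = 88.53 mm
y_c = 1366875.00 / 22950.00 = 59.56 mm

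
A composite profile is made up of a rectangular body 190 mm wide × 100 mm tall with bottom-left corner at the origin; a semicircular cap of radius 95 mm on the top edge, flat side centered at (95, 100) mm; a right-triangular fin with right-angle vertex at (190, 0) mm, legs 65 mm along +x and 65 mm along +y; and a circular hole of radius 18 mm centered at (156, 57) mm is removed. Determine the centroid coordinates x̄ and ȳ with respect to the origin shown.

rectangular body: A = 190 × 100 = 19000.00, centroid at (95.00, 50.00).
semicircular top: A = ½π·95² = 14176.44, centroid at (95.00, 140.32).
triangular fin: A = ½·65·65 = 2112.50, centroid at (211.67, 21.67).
hole: A = −π·18² = -1017.88, centroid at (156.00, 57.00).
ΣA = 34271.06 mm², ΣAx̄ = 3440118.67 mm³, ΣAȳ = 2926978.92 mm³.
x̄ = 3440118.67/34271.06 = 100.38 mm; ȳ = 2926978.92/34271.06 = 85.41 mm.

x̄ = 100.38 mm, ȳ = 85.41 mm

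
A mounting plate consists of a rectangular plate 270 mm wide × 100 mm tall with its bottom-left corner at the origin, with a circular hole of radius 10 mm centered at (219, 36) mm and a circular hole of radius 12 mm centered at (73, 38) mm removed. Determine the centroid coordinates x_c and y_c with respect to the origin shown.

Part | A | x̄ᵢ | ȳᵢ | A·x̄ᵢ | A·ȳᵢ
plate | 27000.00 | 135.00 | 50.00 | 3645000.00 | 1350000.00
hole 1 | -314.16 | 219.00 | 36.00 | -68800.88 | -11309.73
hole 2 | -452.39 | 73.00 | 38.00 | -33024.42 | -17190.80
Σ | 26233.45 |  |  | 3543174.70 | 1321499.47
x_c = 3543174.70 / 26233.45 = 135.06 mm
y_c = 1321499.47 / 26233.45 = 50.37 mm

x_c = 135.06 mm, y_c = 50.37 mm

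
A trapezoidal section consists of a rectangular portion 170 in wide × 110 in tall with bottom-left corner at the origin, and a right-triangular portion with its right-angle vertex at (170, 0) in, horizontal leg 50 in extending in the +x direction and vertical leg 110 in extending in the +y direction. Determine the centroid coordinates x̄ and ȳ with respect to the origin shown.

rectangular portion: A = 170 × 110 = 18700.00, centroid at (85.00, 55.00).
triangular portion: A = ½·50·110 = 2750.00, centroid at (186.67, 36.67).
ΣA = 21450.00 in², ΣAx̄ = 2102833.33 in³, ΣAȳ = 1129333.33 in³.
x̄ = 2102833.33/21450.00 = 98.03 in; ȳ = 1129333.33/21450.00 = 52.65 in.

x̄ = 98.03 in, ȳ = 52.65 in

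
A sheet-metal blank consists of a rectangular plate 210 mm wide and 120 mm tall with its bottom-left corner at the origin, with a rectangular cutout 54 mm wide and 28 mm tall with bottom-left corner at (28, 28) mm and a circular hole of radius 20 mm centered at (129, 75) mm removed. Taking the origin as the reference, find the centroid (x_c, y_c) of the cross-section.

x_c = 107.03 mm, y_c = 60.37 mm

Part | A | x̄ᵢ | ȳᵢ | A·x̄ᵢ | A·ȳᵢ
plate | 25200.00 | 105.00 | 60.00 | 2646000.00 | 1512000.00
hole 1 | -1512.00 | 55.00 | 42.00 | -83160.00 | -63504.00
hole 2 | -1256.64 | 129.00 | 75.00 | -162106.18 | -94247.78
Σ | 22431.36 |  |  | 2400733.82 | 1354248.22
x_c = 2400733.82 / 22431.36 = 107.03 mm
y_c = 1354248.22 / 22431.36 = 60.37 mm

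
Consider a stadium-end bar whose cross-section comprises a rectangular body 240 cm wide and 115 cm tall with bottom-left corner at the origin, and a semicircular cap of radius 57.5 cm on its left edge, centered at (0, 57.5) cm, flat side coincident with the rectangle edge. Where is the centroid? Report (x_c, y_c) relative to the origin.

Part | A | x̄ᵢ | ȳᵢ | A·x̄ᵢ | A·ȳᵢ
rectangular body | 27600.00 | 120.00 | 57.50 | 3312000.00 | 1587000.00
semicircular end | 5193.45 | -24.40 | 57.50 | -126739.58 | 298623.11
Σ | 32793.45 |  |  | 3185260.42 | 1885623.11
x_c = 3185260.42 / 32793.45 = 97.13 cm
y_c = 1885623.11 / 32793.45 = 57.50 cm

x_c = 97.13 cm, y_c = 57.50 cm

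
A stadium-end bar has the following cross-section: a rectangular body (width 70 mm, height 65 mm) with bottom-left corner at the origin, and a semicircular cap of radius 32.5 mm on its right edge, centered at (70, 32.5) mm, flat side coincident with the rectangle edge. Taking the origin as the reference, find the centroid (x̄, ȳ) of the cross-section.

x̄ = 48.04 mm, ȳ = 32.50 mm

rectangular body: A = 70 × 65 = 4550.00, centroid at (35.00, 32.50).
semicircular end: A = ½π·32.5² = 1659.15, centroid at (83.79, 32.50).
ΣA = 6209.15 mm², ΣAx̄ = 298276.17 mm³, ΣAȳ = 201797.49 mm³.
x̄ = 298276.17/6209.15 = 48.04 mm; ȳ = 201797.49/6209.15 = 32.50 mm.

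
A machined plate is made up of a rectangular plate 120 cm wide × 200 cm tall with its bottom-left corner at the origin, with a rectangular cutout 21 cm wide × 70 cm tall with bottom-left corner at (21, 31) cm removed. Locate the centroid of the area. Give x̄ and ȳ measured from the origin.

Part | A | x̄ᵢ | ȳᵢ | A·x̄ᵢ | A·ȳᵢ
plate | 24000.00 | 60.00 | 100.00 | 1440000.00 | 2400000.00
hole | -1470.00 | 31.50 | 66.00 | -46305.00 | -97020.00
Σ | 22530.00 |  |  | 1393695.00 | 2302980.00
x̄ = 1393695.00 / 22530.00 = 61.86 cm
ȳ = 2302980.00 / 22530.00 = 102.22 cm

x̄ = 61.86 cm, ȳ = 102.22 cm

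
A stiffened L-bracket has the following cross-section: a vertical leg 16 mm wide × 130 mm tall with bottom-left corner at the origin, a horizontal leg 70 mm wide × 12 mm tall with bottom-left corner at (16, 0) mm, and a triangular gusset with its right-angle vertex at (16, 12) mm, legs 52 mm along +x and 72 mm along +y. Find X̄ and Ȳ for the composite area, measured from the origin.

X̄ = 25.43 mm, Ȳ = 43.33 mm

vertical leg: A = 16 × 130 = 2080.00, centroid at (8.00, 65.00).
horizontal leg: A = 70 × 12 = 840.00, centroid at (51.00, 6.00).
gusset: A = ½·52·72 = 1872.00, centroid at (33.33, 36.00).
ΣA = 4792.00 mm², ΣAX̄ = 121880.00 mm³, ΣAȲ = 207632.00 mm³.
X̄ = 121880.00/4792.00 = 25.43 mm; Ȳ = 207632.00/4792.00 = 43.33 mm.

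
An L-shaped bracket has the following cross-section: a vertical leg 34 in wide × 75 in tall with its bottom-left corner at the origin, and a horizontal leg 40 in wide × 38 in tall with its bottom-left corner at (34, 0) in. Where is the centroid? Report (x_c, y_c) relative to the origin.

vertical leg: A = 34 × 75 = 2550.00, centroid at (17.00, 37.50).
horizontal leg: A = 40 × 38 = 1520.00, centroid at (54.00, 19.00).
ΣA = 4070.00 in²
ΣAx_c = (2550.00)(17.00) + (1520.00)(54.00) = 125430.00 in³
ΣAy_c = (2550.00)(37.50) + (1520.00)(19.00) = 124505.00 in³
x_c = 125430.00 / 4070.00 = 30.82 in
y_c = 124505.00 / 4070.00 = 30.59 in

x_c = 30.82 in, y_c = 30.59 in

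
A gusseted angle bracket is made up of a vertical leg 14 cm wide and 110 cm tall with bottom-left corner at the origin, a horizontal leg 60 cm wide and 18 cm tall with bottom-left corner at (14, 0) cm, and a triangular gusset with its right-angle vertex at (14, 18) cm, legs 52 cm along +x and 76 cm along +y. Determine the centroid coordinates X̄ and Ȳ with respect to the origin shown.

vertical leg: A = 14 × 110 = 1540.00, centroid at (7.00, 55.00).
horizontal leg: A = 60 × 18 = 1080.00, centroid at (44.00, 9.00).
gusset: A = ½·52·76 = 1976.00, centroid at (31.33, 43.33).
ΣA = 4596.00 cm², ΣAX̄ = 120214.67 cm³, ΣAȲ = 180046.67 cm³.
X̄ = 120214.67/4596.00 = 26.16 cm; Ȳ = 180046.67/4596.00 = 39.17 cm.

X̄ = 26.16 cm, Ȳ = 39.17 cm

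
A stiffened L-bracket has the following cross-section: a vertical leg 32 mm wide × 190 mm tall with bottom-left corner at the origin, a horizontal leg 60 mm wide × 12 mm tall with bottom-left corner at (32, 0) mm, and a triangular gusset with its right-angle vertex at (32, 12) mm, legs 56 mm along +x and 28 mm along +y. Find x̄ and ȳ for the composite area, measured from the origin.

vertical leg: A = 32 × 190 = 6080.00, centroid at (16.00, 95.00).
horizontal leg: A = 60 × 12 = 720.00, centroid at (62.00, 6.00).
gusset: A = ½·56·28 = 784.00, centroid at (50.67, 21.33).
ΣA = 7584.00 mm², ΣAx̄ = 181642.67 mm³, ΣAȳ = 598645.33 mm³.
x̄ = 181642.67/7584.00 = 23.95 mm; ȳ = 598645.33/7584.00 = 78.94 mm.

x̄ = 23.95 mm, ȳ = 78.94 mm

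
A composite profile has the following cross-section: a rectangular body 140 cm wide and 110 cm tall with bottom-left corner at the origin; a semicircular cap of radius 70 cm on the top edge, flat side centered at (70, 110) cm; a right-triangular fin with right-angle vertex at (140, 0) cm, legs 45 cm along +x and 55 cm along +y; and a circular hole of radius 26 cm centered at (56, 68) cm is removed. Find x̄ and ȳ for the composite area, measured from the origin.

rectangular body: A = 140 × 110 = 15400.00, centroid at (70.00, 55.00).
semicircular top: A = ½π·70² = 7696.90, centroid at (70.00, 139.71).
triangular fin: A = ½·45·55 = 1237.50, centroid at (155.00, 18.33).
hole: A = −π·26² = -2123.72, centroid at (56.00, 68.00).
ΣA = 22210.69 cm², ΣAx̄ = 1689667.51 cm³, ΣAȳ = 1800600.66 cm³.
x̄ = 1689667.51/22210.69 = 76.07 cm; ȳ = 1800600.66/22210.69 = 81.07 cm.

x̄ = 76.07 cm, ȳ = 81.07 cm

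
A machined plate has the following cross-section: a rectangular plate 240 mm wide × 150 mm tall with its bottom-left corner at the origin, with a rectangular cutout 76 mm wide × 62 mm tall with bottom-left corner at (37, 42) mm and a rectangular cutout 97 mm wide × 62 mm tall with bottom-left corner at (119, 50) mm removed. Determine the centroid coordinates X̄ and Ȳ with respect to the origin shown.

Part | A | x̄ᵢ | ȳᵢ | A·x̄ᵢ | A·ȳᵢ
plate | 36000.00 | 120.00 | 75.00 | 4320000.00 | 2700000.00
hole 1 | -4712.00 | 75.00 | 73.00 | -353400.00 | -343976.00
hole 2 | -6014.00 | 167.50 | 81.00 | -1007345.00 | -487134.00
Σ | 25274.00 |  |  | 2959255.00 | 1868890.00
X̄ = 2959255.00 / 25274.00 = 117.09 mm
Ȳ = 1868890.00 / 25274.00 = 73.95 mm

X̄ = 117.09 mm, Ȳ = 73.95 mm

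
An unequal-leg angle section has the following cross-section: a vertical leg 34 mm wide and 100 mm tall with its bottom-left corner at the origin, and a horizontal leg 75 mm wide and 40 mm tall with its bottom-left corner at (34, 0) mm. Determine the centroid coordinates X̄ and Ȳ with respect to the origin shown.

vertical leg: A = 34 × 100 = 3400.00, centroid at (17.00, 50.00).
horizontal leg: A = 75 × 40 = 3000.00, centroid at (71.50, 20.00).
ΣA = 6400.00 mm²
ΣAX̄ = (3400.00)(17.00) + (3000.00)(71.50) = 272300.00 mm³
ΣAȲ = (3400.00)(50.00) + (3000.00)(20.00) = 230000.00 mm³
X̄ = 272300.00 / 6400.00 = 42.55 mm
Ȳ = 230000.00 / 6400.00 = 35.94 mm

X̄ = 42.55 mm, Ȳ = 35.94 mm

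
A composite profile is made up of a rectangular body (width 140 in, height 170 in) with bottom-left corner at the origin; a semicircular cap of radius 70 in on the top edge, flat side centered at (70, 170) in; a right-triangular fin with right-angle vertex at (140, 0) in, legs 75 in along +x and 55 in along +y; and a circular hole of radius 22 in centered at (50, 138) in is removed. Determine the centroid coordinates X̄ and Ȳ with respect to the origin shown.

X̄ = 77.06 in, Ȳ = 105.75 in

Part | A | x̄ᵢ | ȳᵢ | A·x̄ᵢ | A·ȳᵢ
rectangular body | 23800.00 | 70.00 | 85.00 | 1666000.00 | 2023000.00
semicircular top | 7696.90 | 70.00 | 199.71 | 538783.14 | 1537140.01
triangular fin | 2062.50 | 165.00 | 18.33 | 340312.50 | 37812.50
hole | -1520.53 | 50.00 | 138.00 | -76026.54 | -209833.26
Σ | 32038.87 |  |  | 2469069.10 | 3388119.25
X̄ = 2469069.10 / 32038.87 = 77.06 in
Ȳ = 3388119.25 / 32038.87 = 105.75 in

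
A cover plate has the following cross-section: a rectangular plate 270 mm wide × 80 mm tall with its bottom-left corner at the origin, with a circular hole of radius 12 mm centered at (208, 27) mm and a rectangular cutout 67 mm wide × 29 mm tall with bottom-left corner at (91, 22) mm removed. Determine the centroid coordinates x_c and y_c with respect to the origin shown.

Part | A | x̄ᵢ | ȳᵢ | A·x̄ᵢ | A·ȳᵢ
plate | 21600.00 | 135.00 | 40.00 | 2916000.00 | 864000.00
hole 1 | -452.39 | 208.00 | 27.00 | -94096.98 | -12214.51
hole 2 | -1943.00 | 124.50 | 36.50 | -241903.50 | -70919.50
Σ | 19204.61 |  |  | 2579999.52 | 780865.99
x_c = 2579999.52 / 19204.61 = 134.34 mm
y_c = 780865.99 / 19204.61 = 40.66 mm

x_c = 134.34 mm, y_c = 40.66 mm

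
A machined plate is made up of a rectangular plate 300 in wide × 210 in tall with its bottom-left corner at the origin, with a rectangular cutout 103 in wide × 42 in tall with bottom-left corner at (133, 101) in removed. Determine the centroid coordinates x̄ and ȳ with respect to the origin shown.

plate: A = 300 × 210 = 63000.00, centroid at (150.00, 105.00).
hole: A = −(103 × 42) = -4326.00, centroid at (184.50, 122.00).
ΣA = 58674.00 in²
ΣAx̄ = (63000.00)(150.00) + (-4326.00)(184.50) = 8651853.00 in³
ΣAȳ = (63000.00)(105.00) + (-4326.00)(122.00) = 6087228.00 in³
x̄ = 8651853.00 / 58674.00 = 147.46 in
ȳ = 6087228.00 / 58674.00 = 103.75 in

x̄ = 147.46 in, ȳ = 103.75 in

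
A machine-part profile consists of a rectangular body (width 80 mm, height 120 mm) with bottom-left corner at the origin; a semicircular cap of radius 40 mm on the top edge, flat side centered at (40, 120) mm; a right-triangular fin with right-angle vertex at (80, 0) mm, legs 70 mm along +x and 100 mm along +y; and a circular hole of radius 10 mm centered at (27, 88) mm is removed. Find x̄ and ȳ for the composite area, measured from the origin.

x̄ = 54.76 mm, ȳ = 65.97 mm

Part | A | x̄ᵢ | ȳᵢ | A·x̄ᵢ | A·ȳᵢ
rectangular body | 9600.00 | 40.00 | 60.00 | 384000.00 | 576000.00
semicircular top | 2513.27 | 40.00 | 136.98 | 100530.96 | 344259.56
triangular fin | 3500.00 | 103.33 | 33.33 | 361666.67 | 116666.67
hole | -314.16 | 27.00 | 88.00 | -8482.30 | -27646.02
Σ | 15299.11 |  |  | 837715.33 | 1009280.21
x̄ = 837715.33 / 15299.11 = 54.76 mm
ȳ = 1009280.21 / 15299.11 = 65.97 mm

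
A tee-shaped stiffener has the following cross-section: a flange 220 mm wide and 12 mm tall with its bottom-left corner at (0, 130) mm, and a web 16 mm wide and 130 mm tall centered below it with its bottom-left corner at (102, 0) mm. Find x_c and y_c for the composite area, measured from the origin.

x_c = 110.00 mm, y_c = 104.71 mm

web: A = 16 × 130 = 2080.00, centroid at (110.00, 65.00).
flange: A = 220 × 12 = 2640.00, centroid at (110.00, 136.00).
ΣA = 4720.00 mm², ΣAx_c = 519200.00 mm³, ΣAy_c = 494240.00 mm³.
x_c = 519200.00/4720.00 = 110.00 mm; y_c = 494240.00/4720.00 = 104.71 mm.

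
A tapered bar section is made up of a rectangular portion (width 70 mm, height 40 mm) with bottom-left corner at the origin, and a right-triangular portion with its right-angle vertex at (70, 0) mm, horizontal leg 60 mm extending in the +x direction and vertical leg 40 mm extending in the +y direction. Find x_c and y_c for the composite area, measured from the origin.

Part | A | x̄ᵢ | ȳᵢ | A·x̄ᵢ | A·ȳᵢ
rectangular portion | 2800.00 | 35.00 | 20.00 | 98000.00 | 56000.00
triangular portion | 1200.00 | 90.00 | 13.33 | 108000.00 | 16000.00
Σ | 4000.00 |  |  | 206000.00 | 72000.00
x_c = 206000.00 / 4000.00 = 51.50 mm
y_c = 72000.00 / 4000.00 = 18.00 mm

x_c = 51.50 mm, y_c = 18.00 mm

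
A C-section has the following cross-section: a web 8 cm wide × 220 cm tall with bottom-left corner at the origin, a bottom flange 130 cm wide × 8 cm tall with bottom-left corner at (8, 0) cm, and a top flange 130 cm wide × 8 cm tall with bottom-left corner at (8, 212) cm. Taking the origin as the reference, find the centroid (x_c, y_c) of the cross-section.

x_c = 41.38 cm, y_c = 110.00 cm

web: A = 8 × 220 = 1760.00, centroid at (4.00, 110.00).
bottom flange: A = 130 × 8 = 1040.00, centroid at (73.00, 4.00).
top flange: A = 130 × 8 = 1040.00, centroid at (73.00, 216.00).
ΣA = 3840.00 cm²
ΣAx_c = (1760.00)(4.00) + (1040.00)(73.00) + (1040.00)(73.00) = 158880.00 cm³
ΣAy_c = (1760.00)(110.00) + (1040.00)(4.00) + (1040.00)(216.00) = 422400.00 cm³
x_c = 158880.00 / 3840.00 = 41.38 cm
y_c = 422400.00 / 3840.00 = 110.00 cm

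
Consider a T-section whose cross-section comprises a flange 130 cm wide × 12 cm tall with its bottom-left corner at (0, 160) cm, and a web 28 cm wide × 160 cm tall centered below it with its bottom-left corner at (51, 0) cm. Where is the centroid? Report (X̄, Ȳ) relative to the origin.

web: A = 28 × 160 = 4480.00, centroid at (65.00, 80.00).
flange: A = 130 × 12 = 1560.00, centroid at (65.00, 166.00).
ΣA = 6040.00 cm², ΣAX̄ = 392600.00 cm³, ΣAȲ = 617360.00 cm³.
X̄ = 392600.00/6040.00 = 65.00 cm; Ȳ = 617360.00/6040.00 = 102.21 cm.

X̄ = 65.00 cm, Ȳ = 102.21 cm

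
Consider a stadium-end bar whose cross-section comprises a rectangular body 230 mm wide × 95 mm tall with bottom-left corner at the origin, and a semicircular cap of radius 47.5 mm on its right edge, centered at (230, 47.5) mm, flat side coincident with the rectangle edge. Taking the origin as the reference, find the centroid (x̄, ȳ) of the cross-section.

rectangular body: A = 230 × 95 = 21850.00, centroid at (115.00, 47.50).
semicircular end: A = ½π·47.5² = 3544.11, centroid at (250.16, 47.50).
ΣA = 25394.11 mm², ΣAx̄ = 3399343.04 mm³, ΣAȳ = 1206220.19 mm³.
x̄ = 3399343.04/25394.11 = 133.86 mm; ȳ = 1206220.19/25394.11 = 47.50 mm.

x̄ = 133.86 mm, ȳ = 47.50 mm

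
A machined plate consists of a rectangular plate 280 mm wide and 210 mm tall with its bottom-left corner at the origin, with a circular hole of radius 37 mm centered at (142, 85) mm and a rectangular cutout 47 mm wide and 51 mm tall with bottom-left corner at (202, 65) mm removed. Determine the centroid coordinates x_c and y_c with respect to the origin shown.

x_c = 135.90 mm, y_c = 107.32 mm

plate: A = 280 × 210 = 58800.00, centroid at (140.00, 105.00).
hole 1: A = −π·37² = -4300.84, centroid at (142.00, 85.00).
hole 2: A = −(47 × 51) = -2397.00, centroid at (225.50, 90.50).
ΣA = 52102.16 mm²
ΣAx_c = (58800.00)(140.00) + (-4300.84)(142.00) + (-2397.00)(225.50) = 7080757.17 mm³
ΣAy_c = (58800.00)(105.00) + (-4300.84)(85.00) + (-2397.00)(90.50) = 5591500.07 mm³
x_c = 7080757.17 / 52102.16 = 135.90 mm
y_c = 5591500.07 / 52102.16 = 107.32 mm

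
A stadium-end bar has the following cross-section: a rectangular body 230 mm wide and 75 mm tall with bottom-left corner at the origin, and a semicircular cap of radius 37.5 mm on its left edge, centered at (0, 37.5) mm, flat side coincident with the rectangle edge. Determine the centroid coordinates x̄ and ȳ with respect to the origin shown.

rectangular body: A = 230 × 75 = 17250.00, centroid at (115.00, 37.50).
semicircular end: A = ½π·37.5² = 2208.93, centroid at (-15.92, 37.50).
ΣA = 19458.93 mm², ΣAx̄ = 1948593.75 mm³, ΣAȳ = 729709.96 mm³.
x̄ = 1948593.75/19458.93 = 100.14 mm; ȳ = 729709.96/19458.93 = 37.50 mm.

x̄ = 100.14 mm, ȳ = 37.50 mm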